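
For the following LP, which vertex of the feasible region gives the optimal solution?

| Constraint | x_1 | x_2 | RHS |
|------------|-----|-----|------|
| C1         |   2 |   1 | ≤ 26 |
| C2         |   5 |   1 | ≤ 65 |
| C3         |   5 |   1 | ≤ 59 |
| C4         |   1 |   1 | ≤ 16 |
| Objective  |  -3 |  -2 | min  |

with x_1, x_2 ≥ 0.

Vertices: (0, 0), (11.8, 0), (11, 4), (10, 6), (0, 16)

Evaluate the objective at each vertex of the feasible region:
  z(0, 0) = 0
  z(11.8, 0) = -35.4
  z(11, 4) = -41
  z(10, 6) = -42  ←
  z(0, 16) = -32
The minimum is at x_1 = 10, x_2 = 6.

(10, 6)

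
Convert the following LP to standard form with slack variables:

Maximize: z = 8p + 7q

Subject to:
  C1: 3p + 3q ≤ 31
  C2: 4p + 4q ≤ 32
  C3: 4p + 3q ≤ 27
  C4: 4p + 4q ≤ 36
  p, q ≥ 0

max z = 8p + 7q

s.t.
  3p + 3q + s1 = 31
  4p + 4q + s2 = 32
  4p + 3q + s3 = 27
  4p + 4q + s4 = 36
  p, q, s1, s2, s3, s4 ≥ 0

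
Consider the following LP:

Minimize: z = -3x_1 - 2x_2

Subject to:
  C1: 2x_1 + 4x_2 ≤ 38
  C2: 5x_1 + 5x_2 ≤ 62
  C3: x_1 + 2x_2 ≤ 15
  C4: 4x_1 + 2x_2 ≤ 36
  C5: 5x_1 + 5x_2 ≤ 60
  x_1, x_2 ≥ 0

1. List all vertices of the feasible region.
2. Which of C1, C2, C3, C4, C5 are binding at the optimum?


1. (0, 0), (9, 0), (7, 4), (0, 7.5)
2. C3, C4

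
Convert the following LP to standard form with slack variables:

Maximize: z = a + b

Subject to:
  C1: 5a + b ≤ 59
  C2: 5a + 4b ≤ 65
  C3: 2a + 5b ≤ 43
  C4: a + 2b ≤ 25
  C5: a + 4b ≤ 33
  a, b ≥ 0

max z = a + b

s.t.
  5a + b + s1 = 59
  5a + 4b + s2 = 65
  2a + 5b + s3 = 43
  a + 2b + s4 = 25
  a + 4b + s5 = 33
  a, b, s1, s2, s3, s4, s5 ≥ 0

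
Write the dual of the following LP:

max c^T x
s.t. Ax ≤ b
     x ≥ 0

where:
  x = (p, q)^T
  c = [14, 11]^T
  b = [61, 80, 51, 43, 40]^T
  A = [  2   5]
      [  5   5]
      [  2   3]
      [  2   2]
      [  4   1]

Primal max cᵀx s.t. Ax ≤ b, x ≥ 0  →  Dual min bᵀy s.t. Aᵀy ≥ c, y ≥ 0.

Minimize: z = 61y1 + 80y2 + 51y3 + 43y4 + 40y5

Subject to:
  2y1 + 5y2 + 2y3 + 2y4 + 4y5 ≥ 14
  5y1 + 5y2 + 3y3 + 2y4 + y5 ≥ 11
  y1, y2, y3, y4, y5 ≥ 0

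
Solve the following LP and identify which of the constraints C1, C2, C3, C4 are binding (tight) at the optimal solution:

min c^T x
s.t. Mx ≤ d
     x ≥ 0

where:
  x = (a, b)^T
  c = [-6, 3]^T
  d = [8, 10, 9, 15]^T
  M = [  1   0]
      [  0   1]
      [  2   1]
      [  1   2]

At a = 4.5, b = 0, compute slack b - a·x for each constraint:
  C1: 8 − 4.5 = 3.5  (slack)
  C2: 10 − 0 = 10  (slack)
  C3: 9 − 9 = 0  (binding)
  C4: 15 − 4.5 = 10.5  (slack)

Optimal: a = 4.5, b = 0
Binding: C3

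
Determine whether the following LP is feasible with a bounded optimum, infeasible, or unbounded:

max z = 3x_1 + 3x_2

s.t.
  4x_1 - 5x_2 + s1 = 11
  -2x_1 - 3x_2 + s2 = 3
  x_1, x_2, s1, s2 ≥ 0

Unbounded (objective can increase without bound)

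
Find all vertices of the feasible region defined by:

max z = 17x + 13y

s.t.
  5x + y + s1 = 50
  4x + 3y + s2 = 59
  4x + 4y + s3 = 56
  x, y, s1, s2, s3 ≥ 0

(0, 0), (10, 0), (9, 5), (0, 14)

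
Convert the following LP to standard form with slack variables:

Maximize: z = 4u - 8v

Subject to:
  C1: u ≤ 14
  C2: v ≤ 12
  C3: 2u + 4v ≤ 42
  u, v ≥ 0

max z = 4u - 8v

s.t.
  u + s1 = 14
  v + s2 = 12
  2u + 4v + s3 = 42
  u, v, s1, s2, s3 ≥ 0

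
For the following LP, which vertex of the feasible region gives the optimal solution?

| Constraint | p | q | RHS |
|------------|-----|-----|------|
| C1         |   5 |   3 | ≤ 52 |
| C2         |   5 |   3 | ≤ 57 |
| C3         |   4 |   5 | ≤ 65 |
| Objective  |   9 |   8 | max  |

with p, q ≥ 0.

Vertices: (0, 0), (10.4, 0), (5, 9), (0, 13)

Evaluate the objective at each vertex of the feasible region:
  z(0, 0) = 0
  z(10.4, 0) = 93.6
  z(5, 9) = 117  ←
  z(0, 13) = 104
The maximum is at p = 5, q = 9.

(5, 9)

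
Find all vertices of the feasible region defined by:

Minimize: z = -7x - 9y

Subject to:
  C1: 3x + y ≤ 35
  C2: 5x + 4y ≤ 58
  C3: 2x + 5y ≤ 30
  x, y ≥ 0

(0, 0), (11.6, 0), (10, 2), (0, 6)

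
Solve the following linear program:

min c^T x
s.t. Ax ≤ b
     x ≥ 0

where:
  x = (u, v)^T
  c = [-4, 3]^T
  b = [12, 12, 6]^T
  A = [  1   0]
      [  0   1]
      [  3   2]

Evaluate the objective at each vertex of the feasible region:
  z(0, 0) = 0
  z(2, 0) = -8  ←
  z(0, 3) = 9
The minimum is at u = 2, v = 0.

u = 2, v = 0, z = -8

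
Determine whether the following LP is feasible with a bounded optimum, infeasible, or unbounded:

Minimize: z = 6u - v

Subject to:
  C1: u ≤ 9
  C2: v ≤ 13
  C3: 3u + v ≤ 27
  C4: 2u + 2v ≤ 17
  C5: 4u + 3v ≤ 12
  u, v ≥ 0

Feasible with a bounded optimal solution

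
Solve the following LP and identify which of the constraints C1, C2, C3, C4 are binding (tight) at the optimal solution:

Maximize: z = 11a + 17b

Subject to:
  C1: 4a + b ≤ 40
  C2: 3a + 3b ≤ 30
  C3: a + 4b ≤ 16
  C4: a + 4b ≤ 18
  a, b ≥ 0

At a = 8, b = 2, compute slack b - a·x for each constraint:
  C1: 40 − 34 = 6  (slack)
  C2: 30 − 30 = 0  (binding)
  C3: 16 − 16 = 0  (binding)
  C4: 18 − 16 = 2  (slack)

Optimal: a = 8, b = 2
Binding: C2, C3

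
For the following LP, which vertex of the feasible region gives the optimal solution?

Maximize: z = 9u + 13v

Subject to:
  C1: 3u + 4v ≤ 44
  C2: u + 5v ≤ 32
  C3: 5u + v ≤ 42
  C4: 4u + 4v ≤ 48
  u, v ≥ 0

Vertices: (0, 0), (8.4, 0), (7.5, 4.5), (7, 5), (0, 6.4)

Evaluate the objective at each vertex of the feasible region:
  z(0, 0) = 0
  z(8.4, 0) = 75.6
  z(7.5, 4.5) = 126
  z(7, 5) = 128  ←
  z(0, 6.4) = 83.2
The maximum is at u = 7, v = 5.

(7, 5)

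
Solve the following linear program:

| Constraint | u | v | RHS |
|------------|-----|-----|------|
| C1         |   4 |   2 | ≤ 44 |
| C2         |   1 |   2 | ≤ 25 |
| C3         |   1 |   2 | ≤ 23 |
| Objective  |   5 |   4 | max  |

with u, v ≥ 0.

Evaluate the objective at each vertex of the feasible region:
  z(0, 0) = 0
  z(11, 0) = 55
  z(7, 8) = 67  ←
  z(0, 11.5) = 46
The maximum is at u = 7, v = 8.

u = 7, v = 8, z = 67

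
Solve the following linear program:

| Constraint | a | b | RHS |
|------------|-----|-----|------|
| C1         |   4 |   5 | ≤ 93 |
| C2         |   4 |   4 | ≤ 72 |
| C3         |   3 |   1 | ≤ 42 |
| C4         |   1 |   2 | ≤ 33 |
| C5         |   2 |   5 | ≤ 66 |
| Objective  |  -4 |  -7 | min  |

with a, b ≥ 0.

Evaluate the objective at each vertex of the feasible region:
  z(0, 0) = 0
  z(14, 0) = -56
  z(12, 6) = -90
  z(8, 10) = -102  ←
  z(0, 13.2) = -92.4
The minimum is at a = 8, b = 10.

a = 8, b = 10, z = -102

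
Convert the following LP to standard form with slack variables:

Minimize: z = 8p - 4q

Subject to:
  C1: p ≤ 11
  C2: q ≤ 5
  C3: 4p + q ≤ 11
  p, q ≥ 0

min z = 8p - 4q

s.t.
  p + s1 = 11
  q + s2 = 5
  4p + q + s3 = 11
  p, q, s1, s2, s3 ≥ 0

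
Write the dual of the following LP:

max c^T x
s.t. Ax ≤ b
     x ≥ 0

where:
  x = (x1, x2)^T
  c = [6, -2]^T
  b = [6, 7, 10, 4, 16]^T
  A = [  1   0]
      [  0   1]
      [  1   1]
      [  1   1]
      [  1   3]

Primal max cᵀx s.t. Ax ≤ b, x ≥ 0  →  Dual min bᵀy s.t. Aᵀy ≥ c, y ≥ 0.

Minimize: z = 6y1 + 7y2 + 10y3 + 4y4 + 16y5

Subject to:
  y1 + y3 + y4 + y5 ≥ 6
  y2 + y3 + y4 + 3y5 ≥ -2
  y1, y2, y3, y4, y5 ≥ 0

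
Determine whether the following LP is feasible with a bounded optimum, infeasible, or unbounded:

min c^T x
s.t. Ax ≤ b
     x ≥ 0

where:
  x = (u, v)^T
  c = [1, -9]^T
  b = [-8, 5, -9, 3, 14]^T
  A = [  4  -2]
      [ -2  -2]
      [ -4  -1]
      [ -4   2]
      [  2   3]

Infeasible (no feasible solution exists)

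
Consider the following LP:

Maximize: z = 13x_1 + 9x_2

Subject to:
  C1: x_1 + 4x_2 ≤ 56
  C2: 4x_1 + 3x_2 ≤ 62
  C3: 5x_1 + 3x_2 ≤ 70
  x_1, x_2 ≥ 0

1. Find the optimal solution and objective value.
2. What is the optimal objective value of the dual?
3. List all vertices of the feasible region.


1. x_1 = 8, x_2 = 10, z = 194
2. 194
3. (0, 0), (14, 0), (8, 10), (6.154, 12.46), (0, 14)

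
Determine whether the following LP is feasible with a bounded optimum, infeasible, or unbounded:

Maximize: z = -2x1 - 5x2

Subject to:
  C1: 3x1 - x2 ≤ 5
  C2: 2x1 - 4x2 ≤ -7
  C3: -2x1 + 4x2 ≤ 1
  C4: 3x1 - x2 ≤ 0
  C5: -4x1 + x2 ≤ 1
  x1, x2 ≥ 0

Infeasible (no feasible solution exists)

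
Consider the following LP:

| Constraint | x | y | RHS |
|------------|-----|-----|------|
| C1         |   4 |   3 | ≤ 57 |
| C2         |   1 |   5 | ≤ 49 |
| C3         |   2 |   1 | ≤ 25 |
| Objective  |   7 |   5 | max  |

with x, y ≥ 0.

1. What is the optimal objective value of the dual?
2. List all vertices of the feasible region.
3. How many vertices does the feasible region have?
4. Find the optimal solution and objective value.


1. 98
2. (0, 0), (12.5, 0), (9, 7), (8.118, 8.176), (0, 9.8)
3. 5
4. x = 9, y = 7, z = 98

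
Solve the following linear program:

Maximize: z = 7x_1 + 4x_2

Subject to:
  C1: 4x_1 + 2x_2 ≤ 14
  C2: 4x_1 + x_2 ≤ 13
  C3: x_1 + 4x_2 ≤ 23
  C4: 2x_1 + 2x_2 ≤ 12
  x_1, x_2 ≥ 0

Evaluate the objective at each vertex of the feasible region:
  z(0, 0) = 0
  z(3.25, 0) = 22.75
  z(3, 1) = 25
  z(1, 5) = 27  ←
  z(0.3333, 5.667) = 25
  z(0, 5.75) = 23
The maximum is at x_1 = 1, x_2 = 5.

x_1 = 1, x_2 = 5, z = 27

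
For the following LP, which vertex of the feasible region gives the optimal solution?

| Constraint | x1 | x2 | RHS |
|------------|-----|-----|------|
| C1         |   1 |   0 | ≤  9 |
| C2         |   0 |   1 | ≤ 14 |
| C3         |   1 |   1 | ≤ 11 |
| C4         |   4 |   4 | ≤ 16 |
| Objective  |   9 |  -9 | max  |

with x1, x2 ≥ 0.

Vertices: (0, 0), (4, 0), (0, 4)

Evaluate the objective at each vertex of the feasible region:
  z(0, 0) = 0
  z(4, 0) = 36  ←
  z(0, 4) = -36
The maximum is at x1 = 4, x2 = 0.

(4, 0)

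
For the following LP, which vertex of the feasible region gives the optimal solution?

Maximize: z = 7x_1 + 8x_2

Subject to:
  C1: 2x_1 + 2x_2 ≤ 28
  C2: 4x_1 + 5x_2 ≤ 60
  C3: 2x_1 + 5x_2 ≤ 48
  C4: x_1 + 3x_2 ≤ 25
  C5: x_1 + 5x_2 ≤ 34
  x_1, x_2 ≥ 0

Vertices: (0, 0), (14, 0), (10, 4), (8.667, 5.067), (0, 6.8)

Evaluate the objective at each vertex of the feasible region:
  z(0, 0) = 0
  z(14, 0) = 98
  z(10, 4) = 102  ←
  z(8.667, 5.067) = 101.2
  z(0, 6.8) = 54.4
The maximum is at x_1 = 10, x_2 = 4.

(10, 4)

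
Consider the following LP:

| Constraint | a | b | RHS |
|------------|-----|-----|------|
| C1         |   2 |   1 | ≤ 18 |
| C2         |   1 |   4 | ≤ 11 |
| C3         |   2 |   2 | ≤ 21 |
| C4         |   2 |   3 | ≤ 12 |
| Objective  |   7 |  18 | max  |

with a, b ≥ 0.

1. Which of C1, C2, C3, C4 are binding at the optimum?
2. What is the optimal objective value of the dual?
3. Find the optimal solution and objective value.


1. C2, C4
2. 57
3. a = 3, b = 2, z = 57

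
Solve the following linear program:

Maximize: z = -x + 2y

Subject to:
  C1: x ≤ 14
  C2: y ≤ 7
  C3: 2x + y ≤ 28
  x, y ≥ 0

Evaluate the objective at each vertex of the feasible region:
  z(0, 0) = 0
  z(14, 0) = -14
  z(10.5, 7) = 3.5
  z(0, 7) = 14  ←
The maximum is at x = 0, y = 7.

x = 0, y = 7, z = 14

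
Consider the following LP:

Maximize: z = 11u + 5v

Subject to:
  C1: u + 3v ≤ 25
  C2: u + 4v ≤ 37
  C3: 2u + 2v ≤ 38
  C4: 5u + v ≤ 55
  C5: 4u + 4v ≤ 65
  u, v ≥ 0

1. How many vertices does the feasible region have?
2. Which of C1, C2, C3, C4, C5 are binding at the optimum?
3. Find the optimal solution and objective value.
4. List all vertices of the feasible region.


1. 4
2. C1, C4
3. u = 10, v = 5, z = 135
4. (0, 0), (11, 0), (10, 5), (0, 8.333)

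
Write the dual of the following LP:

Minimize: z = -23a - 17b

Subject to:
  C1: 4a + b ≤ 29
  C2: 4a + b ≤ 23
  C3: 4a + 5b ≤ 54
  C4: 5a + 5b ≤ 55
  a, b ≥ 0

Primal min cᵀx s.t. Ax ≤ b, x ≥ 0  →  Dual max −bᵀy s.t. Aᵀy ≥ −c, y ≥ 0.

Maximize: z = -29y1 - 23y2 - 54y3 - 55y4

Subject to:
  4y1 + 4y2 + 4y3 + 5y4 ≥ 23
  y1 + y2 + 5y3 + 5y4 ≥ 17
  y1, y2, y3, y4 ≥ 0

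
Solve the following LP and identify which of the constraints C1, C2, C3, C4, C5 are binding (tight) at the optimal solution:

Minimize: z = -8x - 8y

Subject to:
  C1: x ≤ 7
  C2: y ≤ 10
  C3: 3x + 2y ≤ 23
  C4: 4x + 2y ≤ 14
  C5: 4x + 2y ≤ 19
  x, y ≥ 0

At x = 0, y = 7, compute slack b - a·x for each constraint:
  C1: 7 − 0 = 7  (slack)
  C2: 10 − 7 = 3  (slack)
  C3: 23 − 14 = 9  (slack)
  C4: 14 − 14 = 0  (binding)
  C5: 19 − 14 = 5  (slack)

Optimal: x = 0, y = 7
Binding: C4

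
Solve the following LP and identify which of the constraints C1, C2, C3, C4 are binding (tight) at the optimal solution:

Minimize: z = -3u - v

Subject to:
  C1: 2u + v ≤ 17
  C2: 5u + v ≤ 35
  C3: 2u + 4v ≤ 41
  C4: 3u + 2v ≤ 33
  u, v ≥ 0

At u = 6, v = 5, compute slack b - a·x for each constraint:
  C1: 17 − 17 = 0  (binding)
  C2: 35 − 35 = 0  (binding)
  C3: 41 − 32 = 9  (slack)
  C4: 33 − 28 = 5  (slack)

Optimal: u = 6, v = 5
Binding: C1, C2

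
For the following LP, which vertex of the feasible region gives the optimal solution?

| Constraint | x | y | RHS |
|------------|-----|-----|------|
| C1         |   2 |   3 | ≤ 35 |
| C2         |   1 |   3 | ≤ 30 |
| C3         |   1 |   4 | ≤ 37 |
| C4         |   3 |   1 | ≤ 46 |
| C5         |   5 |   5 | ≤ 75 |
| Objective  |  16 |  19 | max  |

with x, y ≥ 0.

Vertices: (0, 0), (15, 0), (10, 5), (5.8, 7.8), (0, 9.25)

Evaluate the objective at each vertex of the feasible region:
  z(0, 0) = 0
  z(15, 0) = 240
  z(10, 5) = 255  ←
  z(5.8, 7.8) = 241
  z(0, 9.25) = 175.8
The maximum is at x = 10, y = 5.

(10, 5)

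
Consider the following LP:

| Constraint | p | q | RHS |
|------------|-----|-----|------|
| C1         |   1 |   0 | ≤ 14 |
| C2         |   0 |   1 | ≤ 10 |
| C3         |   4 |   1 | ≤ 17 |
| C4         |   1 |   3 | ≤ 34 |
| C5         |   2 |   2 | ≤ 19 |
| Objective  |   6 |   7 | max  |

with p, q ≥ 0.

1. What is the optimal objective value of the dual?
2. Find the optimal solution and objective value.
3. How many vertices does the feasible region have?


1. 66.5
2. p = 0, q = 9.5, z = 66.5
3. 4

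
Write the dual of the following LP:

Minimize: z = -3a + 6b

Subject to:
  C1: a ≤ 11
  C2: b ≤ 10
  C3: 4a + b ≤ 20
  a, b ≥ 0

Primal min cᵀx s.t. Ax ≤ b, x ≥ 0  →  Dual max −bᵀy s.t. Aᵀy ≥ −c, y ≥ 0.

Maximize: z = -11y1 - 10y2 - 20y3

Subject to:
  y1 + 4y3 ≥ 3
  y2 + y3 ≥ -6
  y1, y2, y3 ≥ 0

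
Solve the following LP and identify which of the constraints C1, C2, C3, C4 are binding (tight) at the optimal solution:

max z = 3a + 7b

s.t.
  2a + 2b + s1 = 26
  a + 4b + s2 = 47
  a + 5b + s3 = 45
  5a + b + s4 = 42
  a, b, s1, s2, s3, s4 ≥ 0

At a = 5, b = 8, compute slack b - a·x for each constraint:
  C1: 26 − 26 = 0  (binding)
  C2: 47 − 37 = 10  (slack)
  C3: 45 − 45 = 0  (binding)
  C4: 42 − 33 = 9  (slack)

Optimal: a = 5, b = 8
Binding: C1, C3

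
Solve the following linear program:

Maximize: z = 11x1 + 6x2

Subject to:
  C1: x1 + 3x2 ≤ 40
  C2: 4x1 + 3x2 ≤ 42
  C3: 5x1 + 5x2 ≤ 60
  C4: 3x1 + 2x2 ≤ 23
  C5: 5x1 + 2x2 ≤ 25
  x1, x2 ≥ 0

Evaluate the objective at each vertex of the feasible region:
  z(0, 0) = 0
  z(5, 0) = 55
  z(1, 10) = 71  ←
  z(0, 11.5) = 69
The maximum is at x1 = 1, x2 = 10.

x1 = 1, x2 = 10, z = 71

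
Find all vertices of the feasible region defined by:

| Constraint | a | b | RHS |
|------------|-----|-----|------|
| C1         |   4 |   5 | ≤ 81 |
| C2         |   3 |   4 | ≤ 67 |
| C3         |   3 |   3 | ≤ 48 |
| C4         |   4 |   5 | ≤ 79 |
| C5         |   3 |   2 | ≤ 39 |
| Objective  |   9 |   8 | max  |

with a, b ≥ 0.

(0, 0), (13, 0), (7, 9), (1, 15), (0, 15.8)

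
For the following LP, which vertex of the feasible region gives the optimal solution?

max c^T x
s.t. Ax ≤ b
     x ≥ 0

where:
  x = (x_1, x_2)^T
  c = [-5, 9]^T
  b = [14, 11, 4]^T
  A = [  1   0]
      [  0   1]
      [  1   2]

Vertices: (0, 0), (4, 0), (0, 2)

Evaluate the objective at each vertex of the feasible region:
  z(0, 0) = 0
  z(4, 0) = -20
  z(0, 2) = 18  ←
The maximum is at x_1 = 0, x_2 = 2.

(0, 2)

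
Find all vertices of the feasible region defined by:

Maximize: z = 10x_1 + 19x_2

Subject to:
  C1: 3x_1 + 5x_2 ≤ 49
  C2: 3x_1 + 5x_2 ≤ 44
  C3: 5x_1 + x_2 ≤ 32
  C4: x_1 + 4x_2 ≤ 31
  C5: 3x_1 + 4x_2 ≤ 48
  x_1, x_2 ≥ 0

(0, 0), (6.4, 0), (5.273, 5.636), (3, 7), (0, 7.75)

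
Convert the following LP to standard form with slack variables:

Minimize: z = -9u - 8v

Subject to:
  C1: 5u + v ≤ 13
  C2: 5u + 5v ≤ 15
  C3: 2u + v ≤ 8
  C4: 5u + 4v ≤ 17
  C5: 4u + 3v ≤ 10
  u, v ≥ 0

min z = -9u - 8v

s.t.
  5u + v + s1 = 13
  5u + 5v + s2 = 15
  2u + v + s3 = 8
  5u + 4v + s4 = 17
  4u + 3v + s5 = 10
  u, v, s1, s2, s3, s4, s5 ≥ 0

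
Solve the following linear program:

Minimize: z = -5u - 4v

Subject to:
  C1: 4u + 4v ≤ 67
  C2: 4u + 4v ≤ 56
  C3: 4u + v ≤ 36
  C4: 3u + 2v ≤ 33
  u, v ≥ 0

Evaluate the objective at each vertex of the feasible region:
  z(0, 0) = 0
  z(9, 0) = -45
  z(7.8, 4.8) = -58.2
  z(5, 9) = -61  ←
  z(0, 14) = -56
The minimum is at u = 5, v = 9.

u = 5, v = 9, z = -61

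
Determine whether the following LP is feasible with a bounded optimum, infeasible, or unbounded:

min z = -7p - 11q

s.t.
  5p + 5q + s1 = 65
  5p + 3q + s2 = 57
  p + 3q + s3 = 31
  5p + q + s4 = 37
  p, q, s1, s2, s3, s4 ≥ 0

Feasible with a bounded optimal solution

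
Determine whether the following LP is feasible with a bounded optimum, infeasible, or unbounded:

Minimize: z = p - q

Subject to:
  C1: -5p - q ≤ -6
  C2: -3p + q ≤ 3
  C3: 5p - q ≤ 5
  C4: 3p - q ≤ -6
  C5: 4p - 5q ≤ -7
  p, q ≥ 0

Infeasible (no feasible solution exists)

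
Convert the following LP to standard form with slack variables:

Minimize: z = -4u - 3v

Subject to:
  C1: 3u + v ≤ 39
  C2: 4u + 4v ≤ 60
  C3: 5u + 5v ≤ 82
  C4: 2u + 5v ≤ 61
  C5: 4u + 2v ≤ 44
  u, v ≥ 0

min z = -4u - 3v

s.t.
  3u + v + s1 = 39
  4u + 4v + s2 = 60
  5u + 5v + s3 = 82
  2u + 5v + s4 = 61
  4u + 2v + s5 = 44
  u, v, s1, s2, s3, s4, s5 ≥ 0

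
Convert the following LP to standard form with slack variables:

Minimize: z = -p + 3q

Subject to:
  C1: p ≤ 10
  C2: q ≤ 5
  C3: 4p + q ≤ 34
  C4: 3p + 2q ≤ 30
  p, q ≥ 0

min z = -p + 3q

s.t.
  p + s1 = 10
  q + s2 = 5
  4p + q + s3 = 34
  3p + 2q + s4 = 30
  p, q, s1, s2, s3, s4 ≥ 0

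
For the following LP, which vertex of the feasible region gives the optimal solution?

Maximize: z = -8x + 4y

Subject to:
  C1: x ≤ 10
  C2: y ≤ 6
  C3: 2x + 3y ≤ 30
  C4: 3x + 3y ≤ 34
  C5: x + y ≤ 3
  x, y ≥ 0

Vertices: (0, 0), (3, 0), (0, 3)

Evaluate the objective at each vertex of the feasible region:
  z(0, 0) = 0
  z(3, 0) = -24
  z(0, 3) = 12  ←
The maximum is at x = 0, y = 3.

(0, 3)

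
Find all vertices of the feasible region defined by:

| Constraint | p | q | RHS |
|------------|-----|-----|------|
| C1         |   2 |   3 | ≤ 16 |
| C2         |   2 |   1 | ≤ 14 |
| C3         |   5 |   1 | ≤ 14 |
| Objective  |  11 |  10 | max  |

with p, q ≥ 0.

(0, 0), (2.8, 0), (2, 4), (0, 5.333)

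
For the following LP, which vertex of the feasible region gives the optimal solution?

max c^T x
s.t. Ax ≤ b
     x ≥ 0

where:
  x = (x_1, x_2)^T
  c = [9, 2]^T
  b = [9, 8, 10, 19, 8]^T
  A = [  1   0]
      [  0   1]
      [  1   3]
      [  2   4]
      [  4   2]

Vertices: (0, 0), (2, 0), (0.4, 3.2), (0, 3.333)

Evaluate the objective at each vertex of the feasible region:
  z(0, 0) = 0
  z(2, 0) = 18  ←
  z(0.4, 3.2) = 10
  z(0, 3.333) = 6.667
The maximum is at x_1 = 2, x_2 = 0.

(2, 0)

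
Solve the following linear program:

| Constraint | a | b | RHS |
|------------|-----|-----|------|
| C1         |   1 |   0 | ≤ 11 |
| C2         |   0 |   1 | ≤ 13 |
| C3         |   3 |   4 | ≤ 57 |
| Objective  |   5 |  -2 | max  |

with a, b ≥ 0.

Evaluate the objective at each vertex of the feasible region:
  z(0, 0) = 0
  z(11, 0) = 55  ←
  z(11, 6) = 43
  z(1.667, 13) = -17.67
  z(0, 13) = -26
The maximum is at a = 11, b = 0.

a = 11, b = 0, z = 55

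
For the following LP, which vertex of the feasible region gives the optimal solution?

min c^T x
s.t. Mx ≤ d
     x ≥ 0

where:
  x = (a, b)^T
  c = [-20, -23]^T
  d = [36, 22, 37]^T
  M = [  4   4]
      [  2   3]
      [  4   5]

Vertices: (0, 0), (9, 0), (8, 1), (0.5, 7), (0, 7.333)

Evaluate the objective at each vertex of the feasible region:
  z(0, 0) = 0
  z(9, 0) = -180
  z(8, 1) = -183  ←
  z(0.5, 7) = -171
  z(0, 7.333) = -168.7
The minimum is at a = 8, b = 1.

(8, 1)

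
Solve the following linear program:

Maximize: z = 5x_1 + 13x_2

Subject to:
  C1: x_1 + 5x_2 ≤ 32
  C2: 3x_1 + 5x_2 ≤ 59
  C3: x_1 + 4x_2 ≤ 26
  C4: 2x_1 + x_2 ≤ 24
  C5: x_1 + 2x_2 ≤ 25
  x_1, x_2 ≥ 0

Evaluate the objective at each vertex of the feasible region:
  z(0, 0) = 0
  z(12, 0) = 60
  z(10, 4) = 102  ←
  z(2, 6) = 88
  z(0, 6.4) = 83.2
The maximum is at x_1 = 10, x_2 = 4.

x_1 = 10, x_2 = 4, z = 102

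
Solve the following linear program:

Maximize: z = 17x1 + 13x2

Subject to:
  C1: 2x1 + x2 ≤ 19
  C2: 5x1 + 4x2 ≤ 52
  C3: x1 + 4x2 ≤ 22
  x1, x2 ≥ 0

Evaluate the objective at each vertex of the feasible region:
  z(0, 0) = 0
  z(9.5, 0) = 161.5
  z(8, 3) = 175  ←
  z(7.5, 3.625) = 174.6
  z(0, 5.5) = 71.5
The maximum is at x1 = 8, x2 = 3.

x1 = 8, x2 = 3, z = 175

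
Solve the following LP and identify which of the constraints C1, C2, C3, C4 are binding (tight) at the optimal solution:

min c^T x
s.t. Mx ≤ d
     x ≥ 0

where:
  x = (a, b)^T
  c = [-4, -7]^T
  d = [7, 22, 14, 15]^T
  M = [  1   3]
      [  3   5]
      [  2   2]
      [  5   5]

At a = 1, b = 2, compute slack b - a·x for each constraint:
  C1: 7 − 7 = 0  (binding)
  C2: 22 − 13 = 9  (slack)
  C3: 14 − 6 = 8  (slack)
  C4: 15 − 15 = 0  (binding)

Optimal: a = 1, b = 2
Binding: C1, C4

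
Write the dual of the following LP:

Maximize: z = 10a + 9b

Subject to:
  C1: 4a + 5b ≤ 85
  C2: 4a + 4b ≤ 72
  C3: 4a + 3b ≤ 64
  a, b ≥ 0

Primal max cᵀx s.t. Ax ≤ b, x ≥ 0  →  Dual min bᵀy s.t. Aᵀy ≥ c, y ≥ 0.

Minimize: z = 85y1 + 72y2 + 64y3

Subject to:
  4y1 + 4y2 + 4y3 ≥ 10
  5y1 + 4y2 + 3y3 ≥ 9
  y1, y2, y3 ≥ 0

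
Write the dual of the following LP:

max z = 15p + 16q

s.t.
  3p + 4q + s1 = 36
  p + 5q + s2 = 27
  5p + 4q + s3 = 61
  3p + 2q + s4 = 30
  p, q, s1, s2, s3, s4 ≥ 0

Primal max cᵀx s.t. Ax ≤ b, x ≥ 0  →  Dual min bᵀy s.t. Aᵀy ≥ c, y ≥ 0.

Minimize: z = 36y1 + 27y2 + 61y3 + 30y4

Subject to:
  3y1 + y2 + 5y3 + 3y4 ≥ 15
  4y1 + 5y2 + 4y3 + 2y4 ≥ 16
  y1, y2, y3, y4 ≥ 0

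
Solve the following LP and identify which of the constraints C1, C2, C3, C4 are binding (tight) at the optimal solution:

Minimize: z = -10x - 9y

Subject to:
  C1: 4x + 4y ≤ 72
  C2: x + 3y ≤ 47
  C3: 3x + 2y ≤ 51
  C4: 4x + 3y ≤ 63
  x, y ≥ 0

At x = 9, y = 9, compute slack b - a·x for each constraint:
  C1: 72 − 72 = 0  (binding)
  C2: 47 − 36 = 11  (slack)
  C3: 51 − 45 = 6  (slack)
  C4: 63 − 63 = 0  (binding)

Optimal: x = 9, y = 9
Binding: C1, C4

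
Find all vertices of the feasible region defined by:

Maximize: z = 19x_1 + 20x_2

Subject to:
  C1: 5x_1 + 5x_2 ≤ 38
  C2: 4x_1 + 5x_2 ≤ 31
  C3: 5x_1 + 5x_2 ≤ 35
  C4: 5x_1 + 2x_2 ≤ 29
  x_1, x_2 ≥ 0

(0, 0), (5.8, 0), (5, 2), (4, 3), (0, 6.2)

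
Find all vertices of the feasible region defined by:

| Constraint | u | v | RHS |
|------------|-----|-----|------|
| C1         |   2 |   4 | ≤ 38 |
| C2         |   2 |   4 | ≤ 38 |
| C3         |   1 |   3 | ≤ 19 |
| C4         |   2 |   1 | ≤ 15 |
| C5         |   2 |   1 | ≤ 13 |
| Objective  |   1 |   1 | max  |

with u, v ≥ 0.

(0, 0), (6.5, 0), (4, 5), (0, 6.333)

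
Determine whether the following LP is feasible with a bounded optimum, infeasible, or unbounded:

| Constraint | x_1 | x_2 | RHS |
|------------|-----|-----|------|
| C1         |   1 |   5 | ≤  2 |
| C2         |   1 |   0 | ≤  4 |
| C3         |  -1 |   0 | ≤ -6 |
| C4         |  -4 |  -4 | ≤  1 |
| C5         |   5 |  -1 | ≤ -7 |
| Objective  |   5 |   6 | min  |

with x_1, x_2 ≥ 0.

Infeasible (no feasible solution exists)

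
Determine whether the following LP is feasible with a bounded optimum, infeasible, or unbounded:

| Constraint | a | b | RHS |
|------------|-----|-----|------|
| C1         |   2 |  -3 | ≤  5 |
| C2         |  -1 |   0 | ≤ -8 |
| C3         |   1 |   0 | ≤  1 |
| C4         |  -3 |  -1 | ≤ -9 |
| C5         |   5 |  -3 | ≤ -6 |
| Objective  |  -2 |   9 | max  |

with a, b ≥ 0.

Infeasible (no feasible solution exists)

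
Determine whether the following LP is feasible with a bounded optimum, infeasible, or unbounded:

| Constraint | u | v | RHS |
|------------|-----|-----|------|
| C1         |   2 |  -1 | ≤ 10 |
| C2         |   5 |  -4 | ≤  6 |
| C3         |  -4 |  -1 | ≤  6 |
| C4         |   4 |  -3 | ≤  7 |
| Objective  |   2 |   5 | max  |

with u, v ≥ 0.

Unbounded (objective can increase without bound)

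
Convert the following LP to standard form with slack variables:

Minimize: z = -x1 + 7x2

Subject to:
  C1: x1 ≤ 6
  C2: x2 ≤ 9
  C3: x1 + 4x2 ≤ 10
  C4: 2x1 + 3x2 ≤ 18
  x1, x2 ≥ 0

min z = -x1 + 7x2

s.t.
  x1 + s1 = 6
  x2 + s2 = 9
  x1 + 4x2 + s3 = 10
  2x1 + 3x2 + s4 = 18
  x1, x2, s1, s2, s3, s4 ≥ 0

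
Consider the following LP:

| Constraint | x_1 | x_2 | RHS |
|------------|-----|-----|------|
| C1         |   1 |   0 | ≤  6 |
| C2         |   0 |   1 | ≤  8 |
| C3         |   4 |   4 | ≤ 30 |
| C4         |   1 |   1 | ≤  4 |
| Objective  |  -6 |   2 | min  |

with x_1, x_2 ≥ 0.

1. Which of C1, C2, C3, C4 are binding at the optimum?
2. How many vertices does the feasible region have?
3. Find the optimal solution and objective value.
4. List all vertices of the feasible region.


1. C4
2. 3
3. x_1 = 4, x_2 = 0, z = -24
4. (0, 0), (4, 0), (0, 4)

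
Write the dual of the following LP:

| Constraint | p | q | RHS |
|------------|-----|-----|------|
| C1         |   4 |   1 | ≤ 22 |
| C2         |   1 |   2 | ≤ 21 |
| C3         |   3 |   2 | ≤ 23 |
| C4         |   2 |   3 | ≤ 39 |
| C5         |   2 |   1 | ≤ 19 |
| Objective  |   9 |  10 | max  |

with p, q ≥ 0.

Primal max cᵀx s.t. Ax ≤ b, x ≥ 0  →  Dual min bᵀy s.t. Aᵀy ≥ c, y ≥ 0.

Minimize: z = 22y1 + 21y2 + 23y3 + 39y4 + 19y5

Subject to:
  4y1 + y2 + 3y3 + 2y4 + 2y5 ≥ 9
  y1 + 2y2 + 2y3 + 3y4 + y5 ≥ 10
  y1, y2, y3, y4, y5 ≥ 0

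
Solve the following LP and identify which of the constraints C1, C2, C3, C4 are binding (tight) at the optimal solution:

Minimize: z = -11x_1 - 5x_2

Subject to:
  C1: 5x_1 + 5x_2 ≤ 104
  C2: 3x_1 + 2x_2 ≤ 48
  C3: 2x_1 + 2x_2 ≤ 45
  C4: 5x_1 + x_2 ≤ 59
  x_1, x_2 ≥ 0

At x_1 = 10, x_2 = 9, compute slack b - a·x for each constraint:
  C1: 104 − 95 = 9  (slack)
  C2: 48 − 48 = 0  (binding)
  C3: 45 − 38 = 7  (slack)
  C4: 59 − 59 = 0  (binding)

Optimal: x_1 = 10, x_2 = 9
Binding: C2, C4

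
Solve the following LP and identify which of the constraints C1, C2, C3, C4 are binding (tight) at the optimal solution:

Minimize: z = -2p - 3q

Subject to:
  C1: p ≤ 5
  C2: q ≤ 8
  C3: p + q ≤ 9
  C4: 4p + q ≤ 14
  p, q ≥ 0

At p = 1, q = 8, compute slack b - a·x for each constraint:
  C1: 5 − 1 = 4  (slack)
  C2: 8 − 8 = 0  (binding)
  C3: 9 − 9 = 0  (binding)
  C4: 14 − 12 = 2  (slack)

Optimal: p = 1, q = 8
Binding: C2, C3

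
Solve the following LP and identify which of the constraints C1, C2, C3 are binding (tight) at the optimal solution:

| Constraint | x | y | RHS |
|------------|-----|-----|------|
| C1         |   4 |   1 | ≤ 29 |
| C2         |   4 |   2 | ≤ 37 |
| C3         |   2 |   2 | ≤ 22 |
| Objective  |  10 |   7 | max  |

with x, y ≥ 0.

At x = 6, y = 5, compute slack b - a·x for each constraint:
  C1: 29 − 29 = 0  (binding)
  C2: 37 − 34 = 3  (slack)
  C3: 22 − 22 = 0  (binding)

Optimal: x = 6, y = 5
Binding: C1, C3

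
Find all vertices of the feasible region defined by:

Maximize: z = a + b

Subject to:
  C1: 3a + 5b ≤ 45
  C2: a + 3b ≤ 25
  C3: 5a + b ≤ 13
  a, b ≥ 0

(0, 0), (2.6, 0), (1, 8), (0, 8.333)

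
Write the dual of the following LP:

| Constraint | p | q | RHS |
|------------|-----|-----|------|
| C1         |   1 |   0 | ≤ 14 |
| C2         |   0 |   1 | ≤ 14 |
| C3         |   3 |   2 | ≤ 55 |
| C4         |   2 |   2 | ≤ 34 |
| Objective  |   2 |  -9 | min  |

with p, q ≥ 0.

Primal min cᵀx s.t. Ax ≤ b, x ≥ 0  →  Dual max −bᵀy s.t. Aᵀy ≥ −c, y ≥ 0.

Maximize: z = -14y1 - 14y2 - 55y3 - 34y4

Subject to:
  y1 + 3y3 + 2y4 ≥ -2
  y2 + 2y3 + 2y4 ≥ 9
  y1, y2, y3, y4 ≥ 0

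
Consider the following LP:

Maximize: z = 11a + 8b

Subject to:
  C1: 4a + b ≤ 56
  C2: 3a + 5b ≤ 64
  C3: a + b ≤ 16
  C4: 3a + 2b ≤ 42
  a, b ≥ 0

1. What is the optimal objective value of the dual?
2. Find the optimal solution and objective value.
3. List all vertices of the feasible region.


1. 158
2. a = 10, b = 6, z = 158
3. (0, 0), (14, 0), (10, 6), (8, 8), (0, 12.8)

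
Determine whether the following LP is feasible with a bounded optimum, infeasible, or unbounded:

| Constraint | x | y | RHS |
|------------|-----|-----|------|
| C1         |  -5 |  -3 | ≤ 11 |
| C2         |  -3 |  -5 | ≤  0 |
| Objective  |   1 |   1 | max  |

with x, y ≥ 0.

Unbounded (objective can increase without bound)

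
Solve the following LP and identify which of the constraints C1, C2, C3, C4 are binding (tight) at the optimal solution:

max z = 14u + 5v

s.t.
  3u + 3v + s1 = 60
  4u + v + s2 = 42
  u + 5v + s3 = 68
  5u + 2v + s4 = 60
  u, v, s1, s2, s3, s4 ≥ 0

At u = 8, v = 10, compute slack b - a·x for each constraint:
  C1: 60 − 54 = 6  (slack)
  C2: 42 − 42 = 0  (binding)
  C3: 68 − 58 = 10  (slack)
  C4: 60 − 60 = 0  (binding)

Optimal: u = 8, v = 10
Binding: C2, C4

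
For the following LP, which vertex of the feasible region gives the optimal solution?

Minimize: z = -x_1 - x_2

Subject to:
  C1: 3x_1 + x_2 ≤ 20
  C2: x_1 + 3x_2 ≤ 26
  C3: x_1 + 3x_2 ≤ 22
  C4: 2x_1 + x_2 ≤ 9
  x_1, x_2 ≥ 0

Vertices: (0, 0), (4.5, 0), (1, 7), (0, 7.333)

Evaluate the objective at each vertex of the feasible region:
  z(0, 0) = 0
  z(4.5, 0) = -4.5
  z(1, 7) = -8  ←
  z(0, 7.333) = -7.333
The minimum is at x_1 = 1, x_2 = 7.

(1, 7)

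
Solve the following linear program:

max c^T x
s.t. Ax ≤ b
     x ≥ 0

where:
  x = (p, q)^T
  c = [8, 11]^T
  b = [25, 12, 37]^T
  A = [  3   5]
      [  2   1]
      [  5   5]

Evaluate the objective at each vertex of the feasible region:
  z(0, 0) = 0
  z(6, 0) = 48
  z(5, 2) = 62  ←
  z(0, 5) = 55
The maximum is at p = 5, q = 2.

p = 5, q = 2, z = 62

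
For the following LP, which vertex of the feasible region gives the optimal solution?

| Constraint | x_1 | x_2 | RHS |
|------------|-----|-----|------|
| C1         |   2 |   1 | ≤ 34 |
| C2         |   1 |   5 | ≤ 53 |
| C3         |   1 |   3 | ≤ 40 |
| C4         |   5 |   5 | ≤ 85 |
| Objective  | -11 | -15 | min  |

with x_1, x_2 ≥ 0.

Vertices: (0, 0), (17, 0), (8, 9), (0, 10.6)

Evaluate the objective at each vertex of the feasible region:
  z(0, 0) = 0
  z(17, 0) = -187
  z(8, 9) = -223  ←
  z(0, 10.6) = -159
The minimum is at x_1 = 8, x_2 = 9.

(8, 9)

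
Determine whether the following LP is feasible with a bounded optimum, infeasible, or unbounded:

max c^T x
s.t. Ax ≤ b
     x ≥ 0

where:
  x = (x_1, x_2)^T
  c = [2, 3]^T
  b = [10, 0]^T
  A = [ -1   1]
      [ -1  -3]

Unbounded (objective can increase without bound)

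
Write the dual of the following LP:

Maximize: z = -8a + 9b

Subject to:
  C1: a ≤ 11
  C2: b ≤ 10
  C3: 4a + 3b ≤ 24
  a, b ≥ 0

Primal max cᵀx s.t. Ax ≤ b, x ≥ 0  →  Dual min bᵀy s.t. Aᵀy ≥ c, y ≥ 0.

Minimize: z = 11y1 + 10y2 + 24y3

Subject to:
  y1 + 4y3 ≥ -8
  y2 + 3y3 ≥ 9
  y1, y2, y3 ≥ 0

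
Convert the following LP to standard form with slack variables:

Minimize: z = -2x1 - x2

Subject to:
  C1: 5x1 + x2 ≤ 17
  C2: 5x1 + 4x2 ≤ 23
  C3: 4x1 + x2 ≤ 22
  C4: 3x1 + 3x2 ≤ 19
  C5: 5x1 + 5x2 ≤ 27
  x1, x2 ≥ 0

min z = -2x1 - x2

s.t.
  5x1 + x2 + s1 = 17
  5x1 + 4x2 + s2 = 23
  4x1 + x2 + s3 = 22
  3x1 + 3x2 + s4 = 19
  5x1 + 5x2 + s5 = 27
  x1, x2, s1, s2, s3, s4, s5 ≥ 0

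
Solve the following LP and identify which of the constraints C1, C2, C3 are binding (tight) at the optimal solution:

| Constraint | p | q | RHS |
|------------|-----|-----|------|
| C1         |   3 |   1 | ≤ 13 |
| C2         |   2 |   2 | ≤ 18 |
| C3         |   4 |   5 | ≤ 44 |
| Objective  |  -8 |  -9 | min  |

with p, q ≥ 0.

At p = 1, q = 8, compute slack b - a·x for each constraint:
  C1: 13 − 11 = 2  (slack)
  C2: 18 − 18 = 0  (binding)
  C3: 44 − 44 = 0  (binding)

Optimal: p = 1, q = 8
Binding: C2, C3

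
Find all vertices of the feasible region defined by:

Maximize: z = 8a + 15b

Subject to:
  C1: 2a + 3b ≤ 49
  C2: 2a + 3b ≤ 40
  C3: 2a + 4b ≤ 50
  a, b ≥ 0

(0, 0), (20, 0), (5, 10), (0, 12.5)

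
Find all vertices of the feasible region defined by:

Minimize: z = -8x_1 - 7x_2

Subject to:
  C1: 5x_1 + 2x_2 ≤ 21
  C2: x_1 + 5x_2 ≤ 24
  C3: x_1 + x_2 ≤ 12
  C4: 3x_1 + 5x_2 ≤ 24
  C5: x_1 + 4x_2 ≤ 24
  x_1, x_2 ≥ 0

(0, 0), (4.2, 0), (3, 3), (0, 4.8)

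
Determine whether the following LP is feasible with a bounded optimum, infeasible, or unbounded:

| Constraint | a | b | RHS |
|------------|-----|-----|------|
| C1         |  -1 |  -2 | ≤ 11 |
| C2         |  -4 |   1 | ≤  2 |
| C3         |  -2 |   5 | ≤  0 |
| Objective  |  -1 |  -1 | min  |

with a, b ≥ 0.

Unbounded (objective can decrease without bound)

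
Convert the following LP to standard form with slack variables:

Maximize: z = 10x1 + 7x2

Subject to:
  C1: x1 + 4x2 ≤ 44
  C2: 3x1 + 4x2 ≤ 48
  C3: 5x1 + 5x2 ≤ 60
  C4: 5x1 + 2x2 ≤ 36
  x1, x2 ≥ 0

max z = 10x1 + 7x2

s.t.
  x1 + 4x2 + s1 = 44
  3x1 + 4x2 + s2 = 48
  5x1 + 5x2 + s3 = 60
  5x1 + 2x2 + s4 = 36
  x1, x2, s1, s2, s3, s4 ≥ 0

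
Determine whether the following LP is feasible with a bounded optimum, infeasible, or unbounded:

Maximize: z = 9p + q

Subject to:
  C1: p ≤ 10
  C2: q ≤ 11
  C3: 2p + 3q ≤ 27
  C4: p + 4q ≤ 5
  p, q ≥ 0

Feasible with a bounded optimal solution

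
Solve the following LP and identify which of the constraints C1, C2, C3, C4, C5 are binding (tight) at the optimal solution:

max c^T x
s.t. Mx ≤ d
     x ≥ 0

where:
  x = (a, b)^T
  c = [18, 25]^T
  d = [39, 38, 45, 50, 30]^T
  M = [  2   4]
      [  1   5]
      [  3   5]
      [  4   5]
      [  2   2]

At a = 5, b = 6, compute slack b - a·x for each constraint:
  C1: 39 − 34 = 5  (slack)
  C2: 38 − 35 = 3  (slack)
  C3: 45 − 45 = 0  (binding)
  C4: 50 − 50 = 0  (binding)
  C5: 30 − 22 = 8  (slack)

Optimal: a = 5, b = 6
Binding: C3, C4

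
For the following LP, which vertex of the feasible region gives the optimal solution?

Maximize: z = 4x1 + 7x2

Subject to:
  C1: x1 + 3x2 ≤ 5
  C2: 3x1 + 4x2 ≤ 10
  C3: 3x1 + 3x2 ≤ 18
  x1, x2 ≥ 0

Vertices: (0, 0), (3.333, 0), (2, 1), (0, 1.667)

Evaluate the objective at each vertex of the feasible region:
  z(0, 0) = 0
  z(3.333, 0) = 13.33
  z(2, 1) = 15  ←
  z(0, 1.667) = 11.67
The maximum is at x1 = 2, x2 = 1.

(2, 1)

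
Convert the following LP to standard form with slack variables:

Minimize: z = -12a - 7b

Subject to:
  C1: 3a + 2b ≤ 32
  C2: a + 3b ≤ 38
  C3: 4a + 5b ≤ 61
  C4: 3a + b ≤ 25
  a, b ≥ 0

min z = -12a - 7b

s.t.
  3a + 2b + s1 = 32
  a + 3b + s2 = 38
  4a + 5b + s3 = 61
  3a + b + s4 = 25
  a, b, s1, s2, s3, s4 ≥ 0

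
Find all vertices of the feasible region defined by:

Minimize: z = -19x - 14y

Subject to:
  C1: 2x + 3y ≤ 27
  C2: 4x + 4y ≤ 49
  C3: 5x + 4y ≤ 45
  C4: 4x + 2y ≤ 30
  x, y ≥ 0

(0, 0), (7.5, 0), (5, 5), (3.857, 6.429), (0, 9)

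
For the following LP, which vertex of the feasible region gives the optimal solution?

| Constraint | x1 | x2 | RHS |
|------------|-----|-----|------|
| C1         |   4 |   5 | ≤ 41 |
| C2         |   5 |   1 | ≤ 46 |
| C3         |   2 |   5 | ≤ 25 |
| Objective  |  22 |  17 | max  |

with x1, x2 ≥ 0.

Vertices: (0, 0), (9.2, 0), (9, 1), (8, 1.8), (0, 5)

Evaluate the objective at each vertex of the feasible region:
  z(0, 0) = 0
  z(9.2, 0) = 202.4
  z(9, 1) = 215  ←
  z(8, 1.8) = 206.6
  z(0, 5) = 85
The maximum is at x1 = 9, x2 = 1.

(9, 1)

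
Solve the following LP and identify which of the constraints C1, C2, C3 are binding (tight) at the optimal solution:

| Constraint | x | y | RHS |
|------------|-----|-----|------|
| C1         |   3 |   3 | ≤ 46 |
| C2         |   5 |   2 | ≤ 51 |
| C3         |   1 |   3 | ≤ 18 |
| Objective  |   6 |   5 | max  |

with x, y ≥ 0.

At x = 9, y = 3, compute slack b - a·x for each constraint:
  C1: 46 − 36 = 10  (slack)
  C2: 51 − 51 = 0  (binding)
  C3: 18 − 18 = 0  (binding)

Optimal: x = 9, y = 3
Binding: C2, C3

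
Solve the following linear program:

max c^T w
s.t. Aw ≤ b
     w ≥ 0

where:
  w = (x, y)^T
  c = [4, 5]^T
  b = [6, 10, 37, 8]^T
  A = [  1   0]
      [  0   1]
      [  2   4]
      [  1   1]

Evaluate the objective at each vertex of the feasible region:
  z(0, 0) = 0
  z(6, 0) = 24
  z(6, 2) = 34
  z(0, 8) = 40  ←
The maximum is at x = 0, y = 8.

x = 0, y = 8, z = 40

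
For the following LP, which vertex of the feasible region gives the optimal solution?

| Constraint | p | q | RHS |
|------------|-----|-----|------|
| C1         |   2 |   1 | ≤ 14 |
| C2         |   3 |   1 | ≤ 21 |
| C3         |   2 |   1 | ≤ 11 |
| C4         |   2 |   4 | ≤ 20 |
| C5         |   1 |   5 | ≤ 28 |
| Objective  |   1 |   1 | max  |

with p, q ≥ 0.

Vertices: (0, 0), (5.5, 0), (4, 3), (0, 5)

Evaluate the objective at each vertex of the feasible region:
  z(0, 0) = 0
  z(5.5, 0) = 5.5
  z(4, 3) = 7  ←
  z(0, 5) = 5
The maximum is at p = 4, q = 3.

(4, 3)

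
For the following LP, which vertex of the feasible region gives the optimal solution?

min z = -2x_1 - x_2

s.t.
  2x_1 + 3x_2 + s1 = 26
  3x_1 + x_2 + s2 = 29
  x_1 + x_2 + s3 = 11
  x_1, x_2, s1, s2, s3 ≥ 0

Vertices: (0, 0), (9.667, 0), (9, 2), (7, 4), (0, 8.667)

Evaluate the objective at each vertex of the feasible region:
  z(0, 0) = 0
  z(9.667, 0) = -19.33
  z(9, 2) = -20  ←
  z(7, 4) = -18
  z(0, 8.667) = -8.667
The minimum is at x_1 = 9, x_2 = 2.

(9, 2)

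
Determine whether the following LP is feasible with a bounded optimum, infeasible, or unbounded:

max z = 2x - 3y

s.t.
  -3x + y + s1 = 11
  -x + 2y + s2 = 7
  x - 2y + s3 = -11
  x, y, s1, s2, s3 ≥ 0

Infeasible (no feasible solution exists)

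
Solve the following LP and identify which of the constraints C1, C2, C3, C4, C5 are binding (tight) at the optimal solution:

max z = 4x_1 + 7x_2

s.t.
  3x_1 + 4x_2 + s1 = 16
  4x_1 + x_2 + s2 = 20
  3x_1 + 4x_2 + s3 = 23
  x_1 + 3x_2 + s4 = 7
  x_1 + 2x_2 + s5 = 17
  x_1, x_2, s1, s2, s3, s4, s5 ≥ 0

At x_1 = 4, x_2 = 1, compute slack b - a·x for each constraint:
  C1: 16 − 16 = 0  (binding)
  C2: 20 − 17 = 3  (slack)
  C3: 23 − 16 = 7  (slack)
  C4: 7 − 7 = 0  (binding)
  C5: 17 − 6 = 11  (slack)

Optimal: x_1 = 4, x_2 = 1
Binding: C1, C4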